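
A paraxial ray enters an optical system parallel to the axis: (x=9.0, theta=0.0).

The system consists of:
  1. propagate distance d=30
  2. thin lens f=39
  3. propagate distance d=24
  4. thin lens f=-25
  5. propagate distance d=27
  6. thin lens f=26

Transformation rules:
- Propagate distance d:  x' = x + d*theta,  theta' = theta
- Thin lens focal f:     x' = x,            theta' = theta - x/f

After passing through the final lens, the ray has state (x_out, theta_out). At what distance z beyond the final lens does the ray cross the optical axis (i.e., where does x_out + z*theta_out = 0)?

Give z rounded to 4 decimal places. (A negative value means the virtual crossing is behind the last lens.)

Answer: 7.4795

Derivation:
Initial: x=9.0000 theta=0.0000
After 1 (propagate distance d=30): x=9.0000 theta=0.0000
After 2 (thin lens f=39): x=9.0000 theta=-3/13 (≈-0.2308)
After 3 (propagate distance d=24): x=45/13 (≈3.4615) theta=-3/13 (≈-0.2308)
After 4 (thin lens f=-25): x=45/13 (≈3.4615) theta=-6/65 (≈-0.0923)
After 5 (propagate distance d=27): x=63/65 (≈0.9692) theta=-6/65 (≈-0.0923)
After 6 (thin lens f=26): x=63/65 (≈0.9692) theta=-219/1690 (≈-0.1296)
z_focus = -x_out/theta_out = -(63/65)/(-219/1690) = 546/73 ≈ 7.4795
Rounded to 4 decimal places: z = 7.4795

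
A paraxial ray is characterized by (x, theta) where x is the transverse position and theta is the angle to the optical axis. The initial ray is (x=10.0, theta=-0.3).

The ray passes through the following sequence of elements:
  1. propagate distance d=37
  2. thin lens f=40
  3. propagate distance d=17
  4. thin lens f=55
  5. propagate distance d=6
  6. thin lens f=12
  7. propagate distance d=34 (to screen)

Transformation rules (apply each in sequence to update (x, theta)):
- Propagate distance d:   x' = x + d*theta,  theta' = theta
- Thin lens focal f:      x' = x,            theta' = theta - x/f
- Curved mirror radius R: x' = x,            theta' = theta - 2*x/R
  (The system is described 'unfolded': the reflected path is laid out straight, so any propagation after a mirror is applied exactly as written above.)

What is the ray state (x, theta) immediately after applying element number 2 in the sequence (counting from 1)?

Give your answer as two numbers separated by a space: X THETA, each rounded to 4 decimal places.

Initial: x=10.0000 theta=-0.3000
After 1 (propagate distance d=37): x=-1.1000 theta=-0.3000
After 2 (thin lens f=40): x=-1.1000 theta=-0.2725
Rounded to 4 decimal places: x = -1.1000, theta = -0.2725

Answer: -1.1000 -0.2725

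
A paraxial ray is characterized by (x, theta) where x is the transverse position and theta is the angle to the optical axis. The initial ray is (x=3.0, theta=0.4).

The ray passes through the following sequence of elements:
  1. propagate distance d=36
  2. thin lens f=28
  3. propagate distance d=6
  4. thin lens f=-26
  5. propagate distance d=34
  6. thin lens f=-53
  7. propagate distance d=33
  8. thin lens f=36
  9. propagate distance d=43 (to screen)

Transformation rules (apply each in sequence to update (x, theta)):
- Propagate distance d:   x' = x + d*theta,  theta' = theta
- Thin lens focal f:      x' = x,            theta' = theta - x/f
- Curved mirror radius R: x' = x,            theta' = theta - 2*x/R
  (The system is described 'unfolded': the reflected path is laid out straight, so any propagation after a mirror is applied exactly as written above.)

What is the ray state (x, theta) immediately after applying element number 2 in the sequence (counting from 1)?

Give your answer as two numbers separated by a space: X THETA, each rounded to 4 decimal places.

Answer: 17.4000 -0.2214

Derivation:
Initial: x=3.0000 theta=0.4000
After 1 (propagate distance d=36): x=17.4000 theta=0.4000
After 2 (thin lens f=28): x=17.4000 theta=-31/140 (≈-0.2214)
Rounded to 4 decimal places: x = 17.4000, theta = -0.2214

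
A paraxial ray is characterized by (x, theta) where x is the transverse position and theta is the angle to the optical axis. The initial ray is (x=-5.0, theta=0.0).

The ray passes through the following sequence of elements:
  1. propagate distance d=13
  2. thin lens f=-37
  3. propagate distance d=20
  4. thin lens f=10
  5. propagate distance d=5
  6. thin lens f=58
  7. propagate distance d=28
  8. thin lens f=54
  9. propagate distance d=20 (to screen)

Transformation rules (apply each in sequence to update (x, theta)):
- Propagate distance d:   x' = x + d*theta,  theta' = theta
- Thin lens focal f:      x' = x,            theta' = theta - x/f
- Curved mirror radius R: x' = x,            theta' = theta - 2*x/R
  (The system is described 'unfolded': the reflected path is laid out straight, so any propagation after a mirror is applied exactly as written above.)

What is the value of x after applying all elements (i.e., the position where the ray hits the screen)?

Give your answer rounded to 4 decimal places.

Initial: x=-5.0000 theta=0.0000
After 1 (propagate distance d=13): x=-5.0000 theta=0.0000
After 2 (thin lens f=-37): x=-5.0000 theta=-5/37 (≈-0.1351)
After 3 (propagate distance d=20): x=-285/37 (≈-7.7027) theta=-5/37 (≈-0.1351)
After 4 (thin lens f=10): x=-285/37 (≈-7.7027) theta=47/74 (≈0.6351)
After 5 (propagate distance d=5): x=-335/74 (≈-4.5270) theta=47/74 (≈0.6351)
After 6 (thin lens f=58): x=-335/74 (≈-4.5270) theta=3061/4292 (≈0.7132)
After 7 (propagate distance d=28): x=33139/2146 (≈15.4422) theta=3061/4292 (≈0.7132)
After 8 (thin lens f=54): x=33139/2146 (≈15.4422) theta=12377/28971 (≈0.4272)
After 9 (propagate distance d=20 (to screen)): x=1389833/57942 (≈23.9866) theta=12377/28971 (≈0.4272)
Rounded to 4 decimal places: x = 23.9866

Answer: 23.9866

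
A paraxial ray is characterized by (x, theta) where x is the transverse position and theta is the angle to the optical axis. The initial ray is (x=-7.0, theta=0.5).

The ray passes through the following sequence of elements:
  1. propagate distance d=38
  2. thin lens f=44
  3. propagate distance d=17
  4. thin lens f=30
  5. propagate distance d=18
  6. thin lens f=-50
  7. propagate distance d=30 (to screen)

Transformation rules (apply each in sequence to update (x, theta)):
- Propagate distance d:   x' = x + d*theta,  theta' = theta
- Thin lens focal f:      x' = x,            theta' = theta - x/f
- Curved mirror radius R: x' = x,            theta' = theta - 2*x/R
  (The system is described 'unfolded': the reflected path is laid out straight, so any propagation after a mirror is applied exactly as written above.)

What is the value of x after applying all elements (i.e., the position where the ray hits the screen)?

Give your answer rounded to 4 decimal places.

Initial: x=-7.0000 theta=0.5000
After 1 (propagate distance d=38): x=12.0000 theta=0.5000
After 2 (thin lens f=44): x=12.0000 theta=5/22 (≈0.2273)
After 3 (propagate distance d=17): x=349/22 (≈15.8636) theta=5/22 (≈0.2273)
After 4 (thin lens f=30): x=349/22 (≈15.8636) theta=-199/660 (≈-0.3015)
After 5 (propagate distance d=18): x=574/55 (≈10.4364) theta=-199/660 (≈-0.3015)
After 6 (thin lens f=-50): x=574/55 (≈10.4364) theta=-1531/16500 (≈-0.0928)
After 7 (propagate distance d=30 (to screen)): x=4209/550 (≈7.6527) theta=-1531/16500 (≈-0.0928)
Rounded to 4 decimal places: x = 7.6527

Answer: 7.6527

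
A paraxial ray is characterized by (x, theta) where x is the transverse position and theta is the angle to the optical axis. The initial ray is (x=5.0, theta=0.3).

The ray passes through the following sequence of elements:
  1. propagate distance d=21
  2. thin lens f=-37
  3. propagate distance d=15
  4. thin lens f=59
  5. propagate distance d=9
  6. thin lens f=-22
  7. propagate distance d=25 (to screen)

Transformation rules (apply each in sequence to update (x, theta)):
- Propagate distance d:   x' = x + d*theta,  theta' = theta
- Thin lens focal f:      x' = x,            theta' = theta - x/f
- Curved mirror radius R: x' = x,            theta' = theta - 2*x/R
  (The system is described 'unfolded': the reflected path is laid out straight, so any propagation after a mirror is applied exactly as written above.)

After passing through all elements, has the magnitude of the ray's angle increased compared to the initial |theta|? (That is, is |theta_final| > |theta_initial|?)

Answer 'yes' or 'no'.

Answer: yes

Derivation:
Initial: x=5.0000 theta=0.3000
After 1 (propagate distance d=21): x=11.3000 theta=0.3000
After 2 (thin lens f=-37): x=11.3000 theta=112/185 (≈0.6054)
After 3 (propagate distance d=15): x=7541/370 (≈20.3811) theta=112/185 (≈0.6054)
After 4 (thin lens f=59): x=7541/370 (≈20.3811) theta=1135/4366 (≈0.2600)
After 5 (propagate distance d=9): x=247997/10915 (≈22.7208) theta=1135/4366 (≈0.2600)
After 6 (thin lens f=-22): x=247997/10915 (≈22.7208) theta=155211/120065 (≈1.2927)
After 7 (propagate distance d=25 (to screen)): x=6608242/120065 (≈55.0389) theta=155211/120065 (≈1.2927)
|theta_initial|=0.3000 |theta_final|=155211/120065 (≈1.2927) -> increased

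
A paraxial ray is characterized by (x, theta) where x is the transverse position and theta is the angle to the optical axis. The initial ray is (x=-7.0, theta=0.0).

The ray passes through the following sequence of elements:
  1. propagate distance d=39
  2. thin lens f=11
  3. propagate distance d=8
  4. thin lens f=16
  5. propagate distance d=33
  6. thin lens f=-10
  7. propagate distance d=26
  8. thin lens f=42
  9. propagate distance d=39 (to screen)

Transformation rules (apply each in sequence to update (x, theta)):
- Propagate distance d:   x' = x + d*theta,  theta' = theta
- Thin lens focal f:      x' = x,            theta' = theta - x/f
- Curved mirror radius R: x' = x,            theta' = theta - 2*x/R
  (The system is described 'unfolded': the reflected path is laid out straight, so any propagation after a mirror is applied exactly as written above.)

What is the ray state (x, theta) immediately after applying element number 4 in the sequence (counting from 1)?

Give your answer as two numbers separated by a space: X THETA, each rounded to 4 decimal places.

Answer: -1.9091 0.7557

Derivation:
Initial: x=-7.0000 theta=0.0000
After 1 (propagate distance d=39): x=-7.0000 theta=0.0000
After 2 (thin lens f=11): x=-7.0000 theta=7/11 (≈0.6364)
After 3 (propagate distance d=8): x=-21/11 (≈-1.9091) theta=7/11 (≈0.6364)
After 4 (thin lens f=16): x=-21/11 (≈-1.9091) theta=133/176 (≈0.7557)
Rounded to 4 decimal places: x = -1.9091, theta = 0.7557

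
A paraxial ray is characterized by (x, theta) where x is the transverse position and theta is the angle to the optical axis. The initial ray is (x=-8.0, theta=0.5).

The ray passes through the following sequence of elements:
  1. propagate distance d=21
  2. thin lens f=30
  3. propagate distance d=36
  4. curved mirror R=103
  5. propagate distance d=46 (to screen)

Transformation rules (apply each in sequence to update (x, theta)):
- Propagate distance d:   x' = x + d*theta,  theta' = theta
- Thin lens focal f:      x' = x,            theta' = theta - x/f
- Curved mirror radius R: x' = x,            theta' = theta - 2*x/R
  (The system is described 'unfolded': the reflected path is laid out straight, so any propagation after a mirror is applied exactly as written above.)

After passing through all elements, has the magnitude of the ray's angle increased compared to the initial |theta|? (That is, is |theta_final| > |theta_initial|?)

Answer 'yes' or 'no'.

Initial: x=-8.0000 theta=0.5000
After 1 (propagate distance d=21): x=2.5000 theta=0.5000
After 2 (thin lens f=30): x=2.5000 theta=5/12 (≈0.4167)
After 3 (propagate distance d=36): x=17.5000 theta=5/12 (≈0.4167)
After 4 (curved mirror R=103): x=17.5000 theta=95/1236 (≈0.0769)
After 5 (propagate distance d=46 (to screen)): x=6500/309 (≈21.0356) theta=95/1236 (≈0.0769)
|theta_initial|=0.5000 |theta_final|=95/1236 (≈0.0769) -> not increased

Answer: no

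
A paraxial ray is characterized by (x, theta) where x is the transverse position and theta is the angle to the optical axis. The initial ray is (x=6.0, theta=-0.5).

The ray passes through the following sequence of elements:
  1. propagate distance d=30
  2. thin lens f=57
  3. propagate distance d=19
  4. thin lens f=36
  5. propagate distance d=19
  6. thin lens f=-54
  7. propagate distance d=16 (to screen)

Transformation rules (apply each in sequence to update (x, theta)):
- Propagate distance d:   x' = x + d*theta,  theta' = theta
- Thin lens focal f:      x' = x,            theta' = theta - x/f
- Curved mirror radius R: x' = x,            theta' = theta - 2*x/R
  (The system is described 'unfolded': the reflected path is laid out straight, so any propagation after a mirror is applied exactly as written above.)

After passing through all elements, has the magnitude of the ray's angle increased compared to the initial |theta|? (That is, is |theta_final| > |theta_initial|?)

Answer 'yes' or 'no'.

Answer: no

Derivation:
Initial: x=6.0000 theta=-0.5000
After 1 (propagate distance d=30): x=-9.0000 theta=-0.5000
After 2 (thin lens f=57): x=-9.0000 theta=-13/38 (≈-0.3421)
After 3 (propagate distance d=19): x=-15.5000 theta=-13/38 (≈-0.3421)
After 4 (thin lens f=36): x=-15.5000 theta=121/1368 (≈0.0885)
After 5 (propagate distance d=19): x=-995/72 (≈-13.8194) theta=121/1368 (≈0.0885)
After 6 (thin lens f=-54): x=-995/72 (≈-13.8194) theta=-12371/73872 (≈-0.1675)
After 7 (propagate distance d=16 (to screen)): x=-609403/36936 (≈-16.4989) theta=-12371/73872 (≈-0.1675)
|theta_initial|=0.5000 |theta_final|=12371/73872 (≈0.1675) -> not increased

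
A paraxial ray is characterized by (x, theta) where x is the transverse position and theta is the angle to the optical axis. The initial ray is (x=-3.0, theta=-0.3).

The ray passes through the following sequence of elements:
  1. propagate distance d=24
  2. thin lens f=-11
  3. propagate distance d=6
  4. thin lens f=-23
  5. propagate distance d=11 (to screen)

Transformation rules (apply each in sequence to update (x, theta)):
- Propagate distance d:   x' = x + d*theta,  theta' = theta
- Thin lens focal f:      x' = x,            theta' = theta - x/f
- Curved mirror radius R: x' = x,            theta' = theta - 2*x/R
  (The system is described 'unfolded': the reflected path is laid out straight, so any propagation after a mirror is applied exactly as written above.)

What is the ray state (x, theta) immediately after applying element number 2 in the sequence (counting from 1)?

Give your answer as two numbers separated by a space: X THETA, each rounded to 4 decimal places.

Answer: -10.2000 -1.2273

Derivation:
Initial: x=-3.0000 theta=-0.3000
After 1 (propagate distance d=24): x=-10.2000 theta=-0.3000
After 2 (thin lens f=-11): x=-10.2000 theta=-27/22 (≈-1.2273)
Rounded to 4 decimal places: x = -10.2000, theta = -1.2273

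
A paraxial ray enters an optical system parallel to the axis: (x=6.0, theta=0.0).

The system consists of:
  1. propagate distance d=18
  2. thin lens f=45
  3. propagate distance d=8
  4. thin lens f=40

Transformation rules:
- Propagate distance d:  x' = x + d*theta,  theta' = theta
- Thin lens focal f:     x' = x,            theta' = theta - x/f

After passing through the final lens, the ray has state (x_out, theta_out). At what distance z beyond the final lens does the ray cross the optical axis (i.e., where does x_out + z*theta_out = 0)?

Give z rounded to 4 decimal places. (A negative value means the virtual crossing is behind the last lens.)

Initial: x=6.0000 theta=0.0000
After 1 (propagate distance d=18): x=6.0000 theta=0.0000
After 2 (thin lens f=45): x=6.0000 theta=-2/15 (≈-0.1333)
After 3 (propagate distance d=8): x=74/15 (≈4.9333) theta=-2/15 (≈-0.1333)
After 4 (thin lens f=40): x=74/15 (≈4.9333) theta=-77/300 (≈-0.2567)
z_focus = -x_out/theta_out = -(74/15)/(-77/300) = 1480/77 ≈ 19.2208
Rounded to 4 decimal places: z = 19.2208

Answer: 19.2208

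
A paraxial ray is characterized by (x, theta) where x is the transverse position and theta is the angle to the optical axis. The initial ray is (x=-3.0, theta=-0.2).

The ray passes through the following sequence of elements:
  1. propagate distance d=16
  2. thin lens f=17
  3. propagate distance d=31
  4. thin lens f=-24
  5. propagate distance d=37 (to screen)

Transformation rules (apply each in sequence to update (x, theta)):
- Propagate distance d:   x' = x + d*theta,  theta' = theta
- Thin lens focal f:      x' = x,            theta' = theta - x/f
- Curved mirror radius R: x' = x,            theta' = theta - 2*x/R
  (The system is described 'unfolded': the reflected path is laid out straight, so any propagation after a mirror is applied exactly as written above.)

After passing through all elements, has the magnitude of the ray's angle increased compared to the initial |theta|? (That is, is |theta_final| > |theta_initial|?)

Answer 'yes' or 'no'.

Answer: no

Derivation:
Initial: x=-3.0000 theta=-0.2000
After 1 (propagate distance d=16): x=-6.2000 theta=-0.2000
After 2 (thin lens f=17): x=-6.2000 theta=14/85 (≈0.1647)
After 3 (propagate distance d=31): x=-93/85 (≈-1.0941) theta=14/85 (≈0.1647)
After 4 (thin lens f=-24): x=-93/85 (≈-1.0941) theta=81/680 (≈0.1191)
After 5 (propagate distance d=37 (to screen)): x=2253/680 (≈3.3132) theta=81/680 (≈0.1191)
|theta_initial|=0.2000 |theta_final|=81/680 (≈0.1191) -> not increased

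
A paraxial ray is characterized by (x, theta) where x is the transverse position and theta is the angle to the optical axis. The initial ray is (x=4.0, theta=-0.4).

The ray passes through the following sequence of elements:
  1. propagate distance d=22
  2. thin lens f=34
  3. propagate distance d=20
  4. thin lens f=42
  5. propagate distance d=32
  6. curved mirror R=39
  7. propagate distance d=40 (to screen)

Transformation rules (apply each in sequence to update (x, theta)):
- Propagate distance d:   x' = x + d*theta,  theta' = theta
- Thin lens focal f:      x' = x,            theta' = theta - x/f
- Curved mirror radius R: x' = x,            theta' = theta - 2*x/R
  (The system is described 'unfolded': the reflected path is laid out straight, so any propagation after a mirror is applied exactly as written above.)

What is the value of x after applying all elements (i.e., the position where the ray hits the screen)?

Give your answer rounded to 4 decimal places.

Initial: x=4.0000 theta=-0.4000
After 1 (propagate distance d=22): x=-4.8000 theta=-0.4000
After 2 (thin lens f=34): x=-4.8000 theta=-22/85 (≈-0.2588)
After 3 (propagate distance d=20): x=-848/85 (≈-9.9765) theta=-22/85 (≈-0.2588)
After 4 (thin lens f=42): x=-848/85 (≈-9.9765) theta=-38/1785 (≈-0.0213)
After 5 (propagate distance d=32): x=-19024/1785 (≈-10.6577) theta=-38/1785 (≈-0.0213)
After 6 (curved mirror R=39): x=-19024/1785 (≈-10.6577) theta=36566/69615 (≈0.5253)
After 7 (propagate distance d=40 (to screen)): x=720704/69615 (≈10.3527) theta=36566/69615 (≈0.5253)
Rounded to 4 decimal places: x = 10.3527

Answer: 10.3527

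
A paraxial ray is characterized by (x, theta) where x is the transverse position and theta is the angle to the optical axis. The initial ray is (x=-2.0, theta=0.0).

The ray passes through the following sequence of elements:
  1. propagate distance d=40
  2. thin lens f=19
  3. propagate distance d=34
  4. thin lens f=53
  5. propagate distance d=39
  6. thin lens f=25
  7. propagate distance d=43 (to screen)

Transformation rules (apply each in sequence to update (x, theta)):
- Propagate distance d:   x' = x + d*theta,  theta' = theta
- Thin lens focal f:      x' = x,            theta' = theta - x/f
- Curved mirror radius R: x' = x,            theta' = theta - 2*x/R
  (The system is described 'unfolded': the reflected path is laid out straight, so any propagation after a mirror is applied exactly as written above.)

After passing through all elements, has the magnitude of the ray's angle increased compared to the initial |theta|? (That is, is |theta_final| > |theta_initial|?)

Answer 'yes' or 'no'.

Answer: yes

Derivation:
Initial: x=-2.0000 theta=0.0000
After 1 (propagate distance d=40): x=-2.0000 theta=0.0000
After 2 (thin lens f=19): x=-2.0000 theta=2/19 (≈0.1053)
After 3 (propagate distance d=34): x=30/19 (≈1.5789) theta=2/19 (≈0.1053)
After 4 (thin lens f=53): x=30/19 (≈1.5789) theta=4/53 (≈0.0755)
After 5 (propagate distance d=39): x=4554/1007 (≈4.5223) theta=4/53 (≈0.0755)
After 6 (thin lens f=25): x=4554/1007 (≈4.5223) theta=-2654/25175 (≈-0.1054)
After 7 (propagate distance d=43 (to screen)): x=-272/25175 (≈-0.0108) theta=-2654/25175 (≈-0.1054)
|theta_initial|=0.0000 |theta_final|=2654/25175 (≈0.1054) -> increased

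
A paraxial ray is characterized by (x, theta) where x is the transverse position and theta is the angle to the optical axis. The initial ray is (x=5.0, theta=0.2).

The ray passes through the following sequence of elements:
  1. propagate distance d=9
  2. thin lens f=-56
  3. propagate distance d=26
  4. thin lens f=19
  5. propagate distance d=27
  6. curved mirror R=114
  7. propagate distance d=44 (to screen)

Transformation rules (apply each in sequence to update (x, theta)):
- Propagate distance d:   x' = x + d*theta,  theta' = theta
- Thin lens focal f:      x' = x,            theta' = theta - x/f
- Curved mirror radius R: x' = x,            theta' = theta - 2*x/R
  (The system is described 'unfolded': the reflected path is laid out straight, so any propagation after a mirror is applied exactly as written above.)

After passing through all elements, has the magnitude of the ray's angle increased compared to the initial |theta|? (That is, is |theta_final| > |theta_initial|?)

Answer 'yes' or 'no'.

Initial: x=5.0000 theta=0.2000
After 1 (propagate distance d=9): x=6.8000 theta=0.2000
After 2 (thin lens f=-56): x=6.8000 theta=9/28 (≈0.3214)
After 3 (propagate distance d=26): x=1061/70 (≈15.1571) theta=9/28 (≈0.3214)
After 4 (thin lens f=19): x=1061/70 (≈15.1571) theta=-181/380 (≈-0.4763)
After 5 (propagate distance d=27): x=6109/2660 (≈2.2966) theta=-181/380 (≈-0.4763)
After 6 (curved mirror R=114): x=6109/2660 (≈2.2966) theta=-19582/37905 (≈-0.5166)
After 7 (propagate distance d=44 (to screen)): x=-3098219/151620 (≈-20.4341) theta=-19582/37905 (≈-0.5166)
|theta_initial|=0.2000 |theta_final|=19582/37905 (≈0.5166) -> increased

Answer: yes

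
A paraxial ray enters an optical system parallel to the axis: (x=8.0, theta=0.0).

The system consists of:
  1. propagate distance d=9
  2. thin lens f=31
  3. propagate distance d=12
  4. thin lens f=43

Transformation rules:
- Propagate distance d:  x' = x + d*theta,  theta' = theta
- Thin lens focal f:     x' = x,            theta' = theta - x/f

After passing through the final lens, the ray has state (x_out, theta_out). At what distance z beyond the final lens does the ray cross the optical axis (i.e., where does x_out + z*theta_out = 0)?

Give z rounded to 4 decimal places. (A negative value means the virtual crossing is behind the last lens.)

Initial: x=8.0000 theta=0.0000
After 1 (propagate distance d=9): x=8.0000 theta=0.0000
After 2 (thin lens f=31): x=8.0000 theta=-8/31 (≈-0.2581)
After 3 (propagate distance d=12): x=152/31 (≈4.9032) theta=-8/31 (≈-0.2581)
After 4 (thin lens f=43): x=152/31 (≈4.9032) theta=-16/43 (≈-0.3721)
z_focus = -x_out/theta_out = -(152/31)/(-16/43) = 817/62 ≈ 13.1774
Rounded to 4 decimal places: z = 13.1774

Answer: 13.1774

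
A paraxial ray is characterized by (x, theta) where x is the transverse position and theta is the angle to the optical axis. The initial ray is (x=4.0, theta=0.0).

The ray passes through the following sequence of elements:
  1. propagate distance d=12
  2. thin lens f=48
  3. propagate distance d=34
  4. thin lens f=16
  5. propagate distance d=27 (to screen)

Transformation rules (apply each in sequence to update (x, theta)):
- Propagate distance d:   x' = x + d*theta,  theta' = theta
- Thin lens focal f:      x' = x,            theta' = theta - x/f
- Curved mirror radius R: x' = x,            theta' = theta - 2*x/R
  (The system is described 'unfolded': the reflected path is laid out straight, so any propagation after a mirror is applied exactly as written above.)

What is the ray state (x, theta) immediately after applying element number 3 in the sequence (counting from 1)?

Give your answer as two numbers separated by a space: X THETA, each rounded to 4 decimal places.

Answer: 1.1667 -0.0833

Derivation:
Initial: x=4.0000 theta=0.0000
After 1 (propagate distance d=12): x=4.0000 theta=0.0000
After 2 (thin lens f=48): x=4.0000 theta=-1/12 (≈-0.0833)
After 3 (propagate distance d=34): x=7/6 (≈1.1667) theta=-1/12 (≈-0.0833)
Rounded to 4 decimal places: x = 1.1667, theta = -0.0833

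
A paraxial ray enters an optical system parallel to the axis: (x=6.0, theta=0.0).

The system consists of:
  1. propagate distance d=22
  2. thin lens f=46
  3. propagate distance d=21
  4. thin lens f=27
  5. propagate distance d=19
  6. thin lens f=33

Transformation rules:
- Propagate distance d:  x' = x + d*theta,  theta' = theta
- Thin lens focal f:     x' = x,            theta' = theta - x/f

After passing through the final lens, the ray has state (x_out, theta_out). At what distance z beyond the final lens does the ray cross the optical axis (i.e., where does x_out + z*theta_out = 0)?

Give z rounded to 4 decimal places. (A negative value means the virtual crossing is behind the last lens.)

Answer: -7.3621

Derivation:
Initial: x=6.0000 theta=0.0000
After 1 (propagate distance d=22): x=6.0000 theta=0.0000
After 2 (thin lens f=46): x=6.0000 theta=-3/23 (≈-0.1304)
After 3 (propagate distance d=21): x=75/23 (≈3.2609) theta=-3/23 (≈-0.1304)
After 4 (thin lens f=27): x=75/23 (≈3.2609) theta=-52/207 (≈-0.2512)
After 5 (propagate distance d=19): x=-313/207 (≈-1.5121) theta=-52/207 (≈-0.2512)
After 6 (thin lens f=33): x=-313/207 (≈-1.5121) theta=-61/297 (≈-0.2054)
z_focus = -x_out/theta_out = -(-313/207)/(-61/297) = -10329/1403 ≈ -7.3621
Rounded to 4 decimal places: z = -7.3621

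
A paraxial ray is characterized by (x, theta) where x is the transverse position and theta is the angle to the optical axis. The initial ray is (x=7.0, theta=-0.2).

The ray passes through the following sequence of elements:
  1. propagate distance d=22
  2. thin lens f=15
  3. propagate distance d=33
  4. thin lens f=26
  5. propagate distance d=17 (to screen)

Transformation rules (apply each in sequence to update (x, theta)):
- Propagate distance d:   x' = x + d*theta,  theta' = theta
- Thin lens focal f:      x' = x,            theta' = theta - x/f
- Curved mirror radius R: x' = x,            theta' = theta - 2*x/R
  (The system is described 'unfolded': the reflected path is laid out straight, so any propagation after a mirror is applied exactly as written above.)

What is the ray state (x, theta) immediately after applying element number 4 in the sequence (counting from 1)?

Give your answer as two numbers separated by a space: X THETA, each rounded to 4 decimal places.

Answer: -9.7200 0.0005

Derivation:
Initial: x=7.0000 theta=-0.2000
After 1 (propagate distance d=22): x=2.6000 theta=-0.2000
After 2 (thin lens f=15): x=2.6000 theta=-28/75 (≈-0.3733)
After 3 (propagate distance d=33): x=-9.7200 theta=-28/75 (≈-0.3733)
After 4 (thin lens f=26): x=-9.7200 theta=1/1950 (≈0.0005)
Rounded to 4 decimal places: x = -9.7200, theta = 0.0005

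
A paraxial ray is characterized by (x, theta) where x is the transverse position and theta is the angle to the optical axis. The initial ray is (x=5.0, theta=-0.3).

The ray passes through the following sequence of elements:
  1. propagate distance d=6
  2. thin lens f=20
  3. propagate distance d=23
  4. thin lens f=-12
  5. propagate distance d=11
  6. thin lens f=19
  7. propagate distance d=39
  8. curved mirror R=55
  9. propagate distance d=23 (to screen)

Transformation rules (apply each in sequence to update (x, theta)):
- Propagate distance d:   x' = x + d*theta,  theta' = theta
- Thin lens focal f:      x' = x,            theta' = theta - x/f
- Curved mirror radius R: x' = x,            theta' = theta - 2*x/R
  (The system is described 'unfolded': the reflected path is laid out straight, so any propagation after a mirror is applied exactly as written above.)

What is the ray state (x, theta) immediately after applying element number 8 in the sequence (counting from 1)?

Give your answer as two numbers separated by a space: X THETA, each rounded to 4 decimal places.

Answer: -21.7092 0.7252

Derivation:
Initial: x=5.0000 theta=-0.3000
After 1 (propagate distance d=6): x=3.2000 theta=-0.3000
After 2 (thin lens f=20): x=3.2000 theta=-0.4600
After 3 (propagate distance d=23): x=-7.3800 theta=-0.4600
After 4 (thin lens f=-12): x=-7.3800 theta=-1.0750
After 5 (propagate distance d=11): x=-19.2050 theta=-1.0750
After 6 (thin lens f=19): x=-19.2050 theta=-61/950 (≈-0.0642)
After 7 (propagate distance d=39): x=-16499/760 (≈-21.7092) theta=-61/950 (≈-0.0642)
After 8 (curved mirror R=55): x=-16499/760 (≈-21.7092) theta=15157/20900 (≈0.7252)
Rounded to 4 decimal places: x = -21.7092, theta = 0.7252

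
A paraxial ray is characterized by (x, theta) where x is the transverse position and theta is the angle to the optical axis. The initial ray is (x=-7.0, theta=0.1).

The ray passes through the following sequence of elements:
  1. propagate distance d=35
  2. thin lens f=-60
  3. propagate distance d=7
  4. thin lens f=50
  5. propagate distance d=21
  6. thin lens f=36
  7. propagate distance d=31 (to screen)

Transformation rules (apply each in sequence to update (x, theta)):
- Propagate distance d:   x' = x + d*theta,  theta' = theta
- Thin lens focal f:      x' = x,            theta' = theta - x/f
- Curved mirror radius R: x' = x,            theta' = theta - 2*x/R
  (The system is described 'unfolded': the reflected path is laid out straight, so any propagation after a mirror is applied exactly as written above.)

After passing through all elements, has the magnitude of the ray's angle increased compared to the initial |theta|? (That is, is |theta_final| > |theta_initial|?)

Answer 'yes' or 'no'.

Initial: x=-7.0000 theta=0.1000
After 1 (propagate distance d=35): x=-3.5000 theta=0.1000
After 2 (thin lens f=-60): x=-3.5000 theta=1/24 (≈0.0417)
After 3 (propagate distance d=7): x=-77/24 (≈-3.2083) theta=1/24 (≈0.0417)
After 4 (thin lens f=50): x=-77/24 (≈-3.2083) theta=127/1200 (≈0.1058)
After 5 (propagate distance d=21): x=-1183/1200 (≈-0.9858) theta=127/1200 (≈0.1058)
After 6 (thin lens f=36): x=-1183/1200 (≈-0.9858) theta=1151/8640 (≈0.1332)
After 7 (propagate distance d=31 (to screen)): x=135817/43200 (≈3.1439) theta=1151/8640 (≈0.1332)
|theta_initial|=0.1000 |theta_final|=1151/8640 (≈0.1332) -> increased

Answer: yes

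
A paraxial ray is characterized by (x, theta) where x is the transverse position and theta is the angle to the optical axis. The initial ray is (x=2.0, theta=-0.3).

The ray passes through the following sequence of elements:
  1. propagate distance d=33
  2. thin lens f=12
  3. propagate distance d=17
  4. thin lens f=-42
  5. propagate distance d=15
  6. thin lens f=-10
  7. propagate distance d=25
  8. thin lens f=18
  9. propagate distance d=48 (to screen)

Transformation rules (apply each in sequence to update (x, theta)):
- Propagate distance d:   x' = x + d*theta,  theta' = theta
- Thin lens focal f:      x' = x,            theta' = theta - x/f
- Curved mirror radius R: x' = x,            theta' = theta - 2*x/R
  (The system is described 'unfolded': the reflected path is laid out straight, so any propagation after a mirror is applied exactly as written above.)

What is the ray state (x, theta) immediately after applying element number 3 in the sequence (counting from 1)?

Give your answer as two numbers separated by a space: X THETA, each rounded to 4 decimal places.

Answer: -1.8083 0.3583

Derivation:
Initial: x=2.0000 theta=-0.3000
After 1 (propagate distance d=33): x=-7.9000 theta=-0.3000
After 2 (thin lens f=12): x=-7.9000 theta=43/120 (≈0.3583)
After 3 (propagate distance d=17): x=-217/120 (≈-1.8083) theta=43/120 (≈0.3583)
Rounded to 4 decimal places: x = -1.8083, theta = 0.3583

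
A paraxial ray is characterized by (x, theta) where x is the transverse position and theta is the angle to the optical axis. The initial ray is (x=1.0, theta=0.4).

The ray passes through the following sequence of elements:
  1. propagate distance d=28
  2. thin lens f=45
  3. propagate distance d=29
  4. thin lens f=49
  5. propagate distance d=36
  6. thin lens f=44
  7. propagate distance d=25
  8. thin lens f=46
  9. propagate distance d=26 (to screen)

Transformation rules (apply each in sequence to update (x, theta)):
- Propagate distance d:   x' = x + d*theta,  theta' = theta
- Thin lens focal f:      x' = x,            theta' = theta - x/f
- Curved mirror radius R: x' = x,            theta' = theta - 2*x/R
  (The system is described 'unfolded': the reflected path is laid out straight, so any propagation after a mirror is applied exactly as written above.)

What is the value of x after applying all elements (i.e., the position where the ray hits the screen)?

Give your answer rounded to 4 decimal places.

Initial: x=1.0000 theta=0.4000
After 1 (propagate distance d=28): x=12.2000 theta=0.4000
After 2 (thin lens f=45): x=12.2000 theta=29/225 (≈0.1289)
After 3 (propagate distance d=29): x=3586/225 (≈15.9378) theta=29/225 (≈0.1289)
After 4 (thin lens f=49): x=3586/225 (≈15.9378) theta=-433/2205 (≈-0.1964)
After 5 (propagate distance d=36): x=97774/11025 (≈8.8684) theta=-433/2205 (≈-0.1964)
After 6 (thin lens f=44): x=97774/11025 (≈8.8684) theta=-96517/242550 (≈-0.3979)
After 7 (propagate distance d=25): x=-87299/80850 (≈-1.0798) theta=-96517/242550 (≈-0.3979)
After 8 (thin lens f=46): x=-87299/80850 (≈-1.0798) theta=-835577/2231460 (≈-0.3745)
After 9 (propagate distance d=26 (to screen)): x=-4309724/398475 (≈-10.8155) theta=-835577/2231460 (≈-0.3745)
Rounded to 4 decimal places: x = -10.8155

Answer: -10.8155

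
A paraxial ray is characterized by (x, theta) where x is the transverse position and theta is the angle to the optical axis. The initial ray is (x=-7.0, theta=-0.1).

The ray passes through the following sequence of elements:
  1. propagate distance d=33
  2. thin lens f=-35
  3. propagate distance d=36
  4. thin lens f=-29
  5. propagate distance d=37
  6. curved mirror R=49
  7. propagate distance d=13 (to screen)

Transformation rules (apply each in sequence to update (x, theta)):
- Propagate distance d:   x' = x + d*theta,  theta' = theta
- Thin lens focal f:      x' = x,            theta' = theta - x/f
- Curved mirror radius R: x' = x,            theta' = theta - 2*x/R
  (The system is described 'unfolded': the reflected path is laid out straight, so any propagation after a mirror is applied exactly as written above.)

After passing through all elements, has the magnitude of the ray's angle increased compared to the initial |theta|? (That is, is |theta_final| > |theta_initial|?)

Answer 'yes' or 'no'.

Answer: yes

Derivation:
Initial: x=-7.0000 theta=-0.1000
After 1 (propagate distance d=33): x=-10.3000 theta=-0.1000
After 2 (thin lens f=-35): x=-10.3000 theta=-69/175 (≈-0.3943)
After 3 (propagate distance d=36): x=-8573/350 (≈-24.4943) theta=-69/175 (≈-0.3943)
After 4 (thin lens f=-29): x=-8573/350 (≈-24.4943) theta=-503/406 (≈-1.2389)
After 5 (propagate distance d=37): x=-356946/5075 (≈-70.3342) theta=-503/406 (≈-1.2389)
After 6 (curved mirror R=49): x=-356946/5075 (≈-70.3342) theta=811609/497350 (≈1.6319)
After 7 (propagate distance d=13 (to screen)): x=-24429791/497350 (≈-49.1199) theta=811609/497350 (≈1.6319)
|theta_initial|=0.1000 |theta_final|=811609/497350 (≈1.6319) -> increased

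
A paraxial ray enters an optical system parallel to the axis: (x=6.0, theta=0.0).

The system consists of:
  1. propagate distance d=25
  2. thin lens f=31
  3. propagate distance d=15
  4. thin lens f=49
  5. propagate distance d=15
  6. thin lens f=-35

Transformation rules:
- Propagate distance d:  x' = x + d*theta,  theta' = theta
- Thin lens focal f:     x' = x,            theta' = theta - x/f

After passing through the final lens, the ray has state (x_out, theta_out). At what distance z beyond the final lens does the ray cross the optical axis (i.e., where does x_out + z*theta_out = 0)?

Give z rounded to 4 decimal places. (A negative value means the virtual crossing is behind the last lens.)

Initial: x=6.0000 theta=0.0000
After 1 (propagate distance d=25): x=6.0000 theta=0.0000
After 2 (thin lens f=31): x=6.0000 theta=-6/31 (≈-0.1935)
After 3 (propagate distance d=15): x=96/31 (≈3.0968) theta=-6/31 (≈-0.1935)
After 4 (thin lens f=49): x=96/31 (≈3.0968) theta=-390/1519 (≈-0.2567)
After 5 (propagate distance d=15): x=-1146/1519 (≈-0.7544) theta=-390/1519 (≈-0.2567)
After 6 (thin lens f=-35): x=-1146/1519 (≈-0.7544) theta=-14796/53165 (≈-0.2783)
z_focus = -x_out/theta_out = -(-1146/1519)/(-14796/53165) = -6685/2466 ≈ -2.7109
Rounded to 4 decimal places: z = -2.7109

Answer: -2.7109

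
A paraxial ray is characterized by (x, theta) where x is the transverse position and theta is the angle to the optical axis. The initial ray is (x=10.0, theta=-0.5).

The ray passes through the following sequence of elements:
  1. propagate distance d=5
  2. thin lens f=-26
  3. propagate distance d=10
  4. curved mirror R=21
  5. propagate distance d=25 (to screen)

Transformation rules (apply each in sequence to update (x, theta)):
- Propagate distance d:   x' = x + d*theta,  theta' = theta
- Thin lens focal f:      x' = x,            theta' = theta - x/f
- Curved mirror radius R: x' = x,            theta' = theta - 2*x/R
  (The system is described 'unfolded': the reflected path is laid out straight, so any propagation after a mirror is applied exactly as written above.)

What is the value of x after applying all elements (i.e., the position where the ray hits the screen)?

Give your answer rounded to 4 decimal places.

Initial: x=10.0000 theta=-0.5000
After 1 (propagate distance d=5): x=7.5000 theta=-0.5000
After 2 (thin lens f=-26): x=7.5000 theta=-11/52 (≈-0.2115)
After 3 (propagate distance d=10): x=70/13 (≈5.3846) theta=-11/52 (≈-0.2115)
After 4 (curved mirror R=21): x=70/13 (≈5.3846) theta=-113/156 (≈-0.7244)
After 5 (propagate distance d=25 (to screen)): x=-1985/156 (≈-12.7244) theta=-113/156 (≈-0.7244)
Rounded to 4 decimal places: x = -12.7244

Answer: -12.7244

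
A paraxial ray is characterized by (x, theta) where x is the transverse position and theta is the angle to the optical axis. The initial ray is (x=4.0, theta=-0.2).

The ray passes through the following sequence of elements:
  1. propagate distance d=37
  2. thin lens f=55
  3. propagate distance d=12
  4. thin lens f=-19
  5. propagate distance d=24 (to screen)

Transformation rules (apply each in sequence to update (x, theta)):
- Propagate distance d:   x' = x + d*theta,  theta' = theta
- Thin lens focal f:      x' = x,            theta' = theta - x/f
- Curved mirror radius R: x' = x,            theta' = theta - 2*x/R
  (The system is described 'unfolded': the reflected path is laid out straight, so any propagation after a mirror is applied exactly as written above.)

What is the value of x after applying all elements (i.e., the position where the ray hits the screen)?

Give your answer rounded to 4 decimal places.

Initial: x=4.0000 theta=-0.2000
After 1 (propagate distance d=37): x=-3.4000 theta=-0.2000
After 2 (thin lens f=55): x=-3.4000 theta=-38/275 (≈-0.1382)
After 3 (propagate distance d=12): x=-1391/275 (≈-5.0582) theta=-38/275 (≈-0.1382)
After 4 (thin lens f=-19): x=-1391/275 (≈-5.0582) theta=-2113/5225 (≈-0.4044)
After 5 (propagate distance d=24 (to screen)): x=-77141/5225 (≈-14.7638) theta=-2113/5225 (≈-0.4044)
Rounded to 4 decimal places: x = -14.7638

Answer: -14.7638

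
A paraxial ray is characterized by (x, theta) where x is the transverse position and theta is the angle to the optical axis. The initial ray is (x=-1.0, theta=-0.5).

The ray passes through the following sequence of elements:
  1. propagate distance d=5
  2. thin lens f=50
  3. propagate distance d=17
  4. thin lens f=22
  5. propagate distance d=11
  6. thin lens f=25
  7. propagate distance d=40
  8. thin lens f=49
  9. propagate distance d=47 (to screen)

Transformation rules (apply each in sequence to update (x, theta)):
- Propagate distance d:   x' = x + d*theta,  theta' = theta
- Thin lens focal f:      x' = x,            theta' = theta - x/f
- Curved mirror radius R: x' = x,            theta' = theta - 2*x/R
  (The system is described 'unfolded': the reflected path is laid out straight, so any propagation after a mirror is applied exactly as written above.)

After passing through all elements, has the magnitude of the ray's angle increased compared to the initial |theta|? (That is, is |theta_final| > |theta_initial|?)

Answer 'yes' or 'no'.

Answer: no

Derivation:
Initial: x=-1.0000 theta=-0.5000
After 1 (propagate distance d=5): x=-3.5000 theta=-0.5000
After 2 (thin lens f=50): x=-3.5000 theta=-0.4300
After 3 (propagate distance d=17): x=-10.8100 theta=-0.4300
After 4 (thin lens f=22): x=-10.8100 theta=27/440 (≈0.0614)
After 5 (propagate distance d=11): x=-10.1350 theta=27/440 (≈0.0614)
After 6 (thin lens f=25): x=-10.1350 theta=3209/6875 (≈0.4668)
After 7 (propagate distance d=40): x=93891/11000 (≈8.5355) theta=3209/6875 (≈0.4668)
After 8 (thin lens f=49): x=93891/11000 (≈8.5355) theta=112639/385000 (≈0.2926)
After 9 (propagate distance d=47 (to screen)): x=4290109/192500 (≈22.2863) theta=112639/385000 (≈0.2926)
|theta_initial|=0.5000 |theta_final|=112639/385000 (≈0.2926) -> not increased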